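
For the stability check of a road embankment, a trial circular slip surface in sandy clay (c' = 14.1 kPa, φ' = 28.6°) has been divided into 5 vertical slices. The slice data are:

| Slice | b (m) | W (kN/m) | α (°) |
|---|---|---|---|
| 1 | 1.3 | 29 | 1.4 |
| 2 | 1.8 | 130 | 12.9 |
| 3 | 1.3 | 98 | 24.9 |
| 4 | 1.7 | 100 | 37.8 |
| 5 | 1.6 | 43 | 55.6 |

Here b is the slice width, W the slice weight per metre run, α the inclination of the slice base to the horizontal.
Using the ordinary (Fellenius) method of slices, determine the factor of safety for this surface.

Ordinary method of slices: FS = Σ[c'·Δl_i + (W_i cosα_i)·tanφ'] / Σ W_i sinα_i, with Δl_i = b_i / cosα_i.
Slice 1: Δl = 1.3/cos1.4° = 1.300 m; N'_1 = 29·cos1.4° = 29.0; c'Δl = 18.34; W sinα = 0.7
Slice 2: Δl = 1.8/cos12.9° = 1.847 m; N'_2 = 130·cos12.9° = 126.7; c'Δl = 26.04; W sinα = 29.0
Slice 3: Δl = 1.3/cos24.9° = 1.433 m; N'_3 = 98·cos24.9° = 88.9; c'Δl = 20.21; W sinα = 41.3
Slice 4: Δl = 1.7/cos37.8° = 2.151 m; N'_4 = 100·cos37.8° = 79.0; c'Δl = 30.34; W sinα = 61.3
Slice 5: Δl = 1.6/cos55.6° = 2.832 m; N'_5 = 43·cos55.6° = 24.3; c'Δl = 39.93; W sinα = 35.5
Σc'Δl = 134.8 kN/m; ΣN' = 347.9 kN/m; ΣW sinα = 167.8 kN/m
Resisting = 134.8 + 347.9·tan28.6° = 134.8 + 189.7 = 324.5 kN/m
FS = 324.5 / 167.8 = 1.934

FS = 1.93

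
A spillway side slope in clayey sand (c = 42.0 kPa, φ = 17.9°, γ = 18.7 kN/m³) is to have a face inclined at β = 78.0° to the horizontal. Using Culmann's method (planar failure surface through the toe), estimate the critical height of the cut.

Culmann's analysis gives the critical failure plane at α_cr = (β + φ)/2 = (78.0 + 17.9)/2 = 48.0°, and the critical height
H_c = (4c/γ) · sinβ cosφ / [1 − cos(β − φ)]
    = (4·42.0/18.7) · sin78.0°·cos17.9° / [1 − cos(60.1°)]
    = 8.984 · 0.9781·0.9516 / [1 − 0.4985]
    = 8.984 · 0.9308 / 0.5015
    = 16.67 m

H_c = 16.67 m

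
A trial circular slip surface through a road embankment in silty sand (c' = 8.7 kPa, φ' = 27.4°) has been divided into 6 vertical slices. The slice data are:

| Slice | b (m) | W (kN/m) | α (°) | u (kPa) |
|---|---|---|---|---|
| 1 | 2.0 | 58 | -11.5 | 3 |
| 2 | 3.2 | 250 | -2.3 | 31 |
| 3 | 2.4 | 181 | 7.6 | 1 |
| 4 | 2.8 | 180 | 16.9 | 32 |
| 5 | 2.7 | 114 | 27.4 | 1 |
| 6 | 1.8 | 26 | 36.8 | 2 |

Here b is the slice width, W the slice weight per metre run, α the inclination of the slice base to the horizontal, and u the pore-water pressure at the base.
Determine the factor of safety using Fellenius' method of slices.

Ordinary method of slices: FS = Σ[c'·Δl_i + (W_i cosα_i − u_i·Δl_i)·tanφ'] / Σ W_i sinα_i, with Δl_i = b_i / cosα_i.
Slice 1: Δl = 2.0/cos(-11.5°) = 2.041 m; N'_1 = 58·cos(-11.5°) − 3·2.041 = 50.7; c'Δl = 17.76; W sinα = -11.6
Slice 2: Δl = 3.2/cos(-2.3°) = 3.203 m; N'_2 = 250·cos(-2.3°) − 31·3.203 = 150.5; c'Δl = 27.86; W sinα = -10.0
Slice 3: Δl = 2.4/cos7.6° = 2.421 m; N'_3 = 181·cos7.6° − 1·2.421 = 177.0; c'Δl = 21.07; W sinα = 23.9
Slice 4: Δl = 2.8/cos16.9° = 2.926 m; N'_4 = 180·cos16.9° − 32·2.926 = 78.6; c'Δl = 25.46; W sinα = 52.3
Slice 5: Δl = 2.7/cos27.4° = 3.041 m; N'_5 = 114·cos27.4° − 1·3.041 = 98.2; c'Δl = 26.46; W sinα = 52.5
Slice 6: Δl = 1.8/cos36.8° = 2.248 m; N'_6 = 26·cos36.8° − 2·2.248 = 16.3; c'Δl = 19.56; W sinα = 15.6
Σc'Δl = 138.2 kN/m; ΣN' = 571.3 kN/m; ΣW sinα = 122.7 kN/m
Resisting = 138.2 + 571.3·tan27.4° = 138.2 + 296.1 = 434.3 kN/m
FS = 434.3 / 122.7 = 3.539

FS = 3.54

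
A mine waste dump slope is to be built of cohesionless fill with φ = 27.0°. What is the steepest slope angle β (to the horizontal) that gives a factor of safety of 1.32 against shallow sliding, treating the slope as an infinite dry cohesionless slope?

For an infinite dry cohesionless slope FS = tanφ/tanβ, so tanβ = tanφ / FS.
tanβ = tan27.0° / 1.32 = 0.5095 / 1.32 = 0.3860
β = arctan(0.3860) = 21.11°

β = 21.1°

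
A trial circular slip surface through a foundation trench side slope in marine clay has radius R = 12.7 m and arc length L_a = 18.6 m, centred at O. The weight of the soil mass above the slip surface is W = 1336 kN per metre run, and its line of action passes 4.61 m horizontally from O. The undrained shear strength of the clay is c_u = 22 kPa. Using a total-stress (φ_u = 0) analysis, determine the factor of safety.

Taking moments about the centre O, the resisting moment is provided by the undrained shear strength acting along the arc:
M_R = c_u·L_a·R = 22·18.60·12.7 = 5196.8 kN·m/m
M_D = W·d = 1336·4.61 = 6159.0 kN·m/m
FS = M_R / M_D = 5196.8 / 6159.0 = 0.844

FS = 0.84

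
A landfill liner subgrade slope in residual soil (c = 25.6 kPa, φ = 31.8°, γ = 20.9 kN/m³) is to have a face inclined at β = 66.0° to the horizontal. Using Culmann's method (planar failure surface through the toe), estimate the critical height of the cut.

Culmann's analysis gives the critical failure plane at α_cr = (β + φ)/2 = (66.0 + 31.8)/2 = 48.9°, and the critical height
H_c = (4c/γ) · sinβ cosφ / [1 − cos(β − φ)]
    = (4·25.6/20.9) · sin66.0°·cos31.8° / [1 − cos(34.2°)]
    = 4.900 · 0.9135·0.8499 / [1 − 0.8271]
    = 4.900 · 0.7764 / 0.1729
    = 22.00 m

H_c = 22.00 m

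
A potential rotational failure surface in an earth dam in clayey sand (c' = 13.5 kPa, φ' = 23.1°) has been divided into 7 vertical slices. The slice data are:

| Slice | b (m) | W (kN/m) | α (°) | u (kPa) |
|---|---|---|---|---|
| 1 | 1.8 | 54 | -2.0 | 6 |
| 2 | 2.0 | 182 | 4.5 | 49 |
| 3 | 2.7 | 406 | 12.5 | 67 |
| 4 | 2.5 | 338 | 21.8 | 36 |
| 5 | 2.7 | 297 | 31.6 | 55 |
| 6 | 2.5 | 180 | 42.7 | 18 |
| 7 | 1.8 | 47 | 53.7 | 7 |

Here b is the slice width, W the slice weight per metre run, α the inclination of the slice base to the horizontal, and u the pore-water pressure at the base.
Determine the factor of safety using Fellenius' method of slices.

FS = 1.03

Ordinary method of slices: FS = Σ[c'·Δl_i + (W_i cosα_i − u_i·Δl_i)·tanφ'] / Σ W_i sinα_i, with Δl_i = b_i / cosα_i.
Slice 1: Δl = 1.8/cos(-2.0°) = 1.801 m; N'_1 = 54·cos(-2.0°) − 6·1.801 = 43.2; c'Δl = 24.31; W sinα = -1.9
Slice 2: Δl = 2.0/cos4.5° = 2.006 m; N'_2 = 182·cos4.5° − 49·2.006 = 83.1; c'Δl = 27.08; W sinα = 14.3
Slice 3: Δl = 2.7/cos12.5° = 2.766 m; N'_3 = 406·cos12.5° − 67·2.766 = 211.1; c'Δl = 37.33; W sinα = 87.9
Slice 4: Δl = 2.5/cos21.8° = 2.693 m; N'_4 = 338·cos21.8° − 36·2.693 = 216.9; c'Δl = 36.35; W sinα = 125.5
Slice 5: Δl = 2.7/cos31.6° = 3.170 m; N'_5 = 297·cos31.6° − 55·3.170 = 78.6; c'Δl = 42.80; W sinα = 155.6
Slice 6: Δl = 2.5/cos42.7° = 3.402 m; N'_6 = 180·cos42.7° − 18·3.402 = 71.1; c'Δl = 45.92; W sinα = 122.1
Slice 7: Δl = 1.8/cos53.7° = 3.040 m; N'_7 = 47·cos53.7° − 7·3.040 = 6.5; c'Δl = 41.05; W sinα = 37.9
Σc'Δl = 254.8 kN/m; ΣN' = 710.5 kN/m; ΣW sinα = 541.4 kN/m
Resisting = 254.8 + 710.5·tan23.1° = 254.8 + 303.0 = 557.9 kN/m
FS = 557.9 / 541.4 = 1.031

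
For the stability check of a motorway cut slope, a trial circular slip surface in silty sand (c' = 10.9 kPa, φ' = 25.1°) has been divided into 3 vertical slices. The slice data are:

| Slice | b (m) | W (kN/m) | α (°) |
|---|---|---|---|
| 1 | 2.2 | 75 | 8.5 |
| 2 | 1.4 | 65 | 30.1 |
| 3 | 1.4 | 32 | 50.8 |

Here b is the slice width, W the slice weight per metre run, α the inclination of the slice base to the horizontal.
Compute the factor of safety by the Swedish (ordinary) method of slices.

FS = 1.99

Ordinary method of slices: FS = Σ[c'·Δl_i + (W_i cosα_i)·tanφ'] / Σ W_i sinα_i, with Δl_i = b_i / cosα_i.
Slice 1: Δl = 2.2/cos8.5° = 2.224 m; N'_1 = 75·cos8.5° = 74.2; c'Δl = 24.25; W sinα = 11.1
Slice 2: Δl = 1.4/cos30.1° = 1.618 m; N'_2 = 65·cos30.1° = 56.2; c'Δl = 17.64; W sinα = 32.6
Slice 3: Δl = 1.4/cos50.8° = 2.215 m; N'_3 = 32·cos50.8° = 20.2; c'Δl = 24.14; W sinα = 24.8
Σc'Δl = 66.0 kN/m; ΣN' = 150.6 kN/m; ΣW sinα = 68.5 kN/m
Resisting = 66.0 + 150.6·tan25.1° = 66.0 + 70.6 = 136.6 kN/m
FS = 136.6 / 68.5 = 1.995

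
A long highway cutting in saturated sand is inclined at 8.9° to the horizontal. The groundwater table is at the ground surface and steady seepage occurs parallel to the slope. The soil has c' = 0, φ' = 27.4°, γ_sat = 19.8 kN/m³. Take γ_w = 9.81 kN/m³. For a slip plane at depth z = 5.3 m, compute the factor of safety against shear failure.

With seepage parallel to the slope and the water table at the surface, the effective normal stress on the slip plane uses the buoyant unit weight γ' = γ_sat − γ_w while the driving shear stress uses γ_sat:
FS = [c' + γ' z cos²β tanφ'] / [γ_sat z sinβ cosβ]
(For c' = 0 this reduces to FS = (γ'/γ_sat)·tanφ'/tanβ.)
γ' = 19.8 − 9.81 = 9.99 kN/m³
Numerator = 0.0 + 9.99·5.3·cos²8.9°·tan27.4° = 0.0 + 9.99·5.3·0.9761·0.5184 = 26.788 kPa
Denominator = 19.8·5.3·sin8.9°·cos8.9° = 19.8·5.3·0.1547·0.9880 = 16.040 kPa
FS = 26.788 / 16.040 = 1.670

FS = 1.67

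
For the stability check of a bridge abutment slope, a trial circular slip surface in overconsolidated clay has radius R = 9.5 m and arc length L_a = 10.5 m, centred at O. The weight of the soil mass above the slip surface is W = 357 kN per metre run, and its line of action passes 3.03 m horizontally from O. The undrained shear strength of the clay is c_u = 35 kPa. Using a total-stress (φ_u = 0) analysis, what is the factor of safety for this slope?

FS = 3.23

Taking moments about the centre O, the resisting moment is provided by the undrained shear strength acting along the arc:
M_R = c_u·L_a·R = 35·10.50·9.5 = 3491.2 kN·m/m
M_D = W·d = 357·3.03 = 1081.7 kN·m/m
FS = M_R / M_D = 3491.2 / 1081.7 = 3.228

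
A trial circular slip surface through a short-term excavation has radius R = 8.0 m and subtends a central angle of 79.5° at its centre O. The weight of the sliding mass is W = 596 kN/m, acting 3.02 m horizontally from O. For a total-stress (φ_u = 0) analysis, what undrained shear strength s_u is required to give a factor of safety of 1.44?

s_u = 29.2 kPa

FS = s_u·L_a·R / (W·d), so s_u = FS·W·d / (L_a·R).
Arc length L_a = R·θ = 8.0·(79.5°·π/180) = 8.0·1.3875 = 11.10 m
s_u = 1.44·596·3.02 / (11.10·8.0) = 2591.9 / 88.80 = 29.19 kPa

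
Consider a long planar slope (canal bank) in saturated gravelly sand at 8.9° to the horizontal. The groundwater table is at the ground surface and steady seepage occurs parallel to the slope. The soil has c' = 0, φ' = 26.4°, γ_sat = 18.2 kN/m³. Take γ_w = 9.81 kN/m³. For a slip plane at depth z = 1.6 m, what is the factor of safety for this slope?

With seepage parallel to the slope and the water table at the surface, the effective normal stress on the slip plane uses the buoyant unit weight γ' = γ_sat − γ_w while the driving shear stress uses γ_sat:
FS = [c' + γ' z cos²β tanφ'] / [γ_sat z sinβ cosβ]
(For c' = 0 this reduces to FS = (γ'/γ_sat)·tanφ'/tanβ.)
γ' = 18.2 − 9.81 = 8.39 kN/m³
Numerator = 0.0 + 8.39·1.6·cos²8.9°·tan26.4° = 0.0 + 8.39·1.6·0.9761·0.4964 = 6.504 kPa
Denominator = 18.2·1.6·sin8.9°·cos8.9° = 18.2·1.6·0.1547·0.9880 = 4.451 kPa
FS = 6.504 / 4.451 = 1.461

FS = 1.46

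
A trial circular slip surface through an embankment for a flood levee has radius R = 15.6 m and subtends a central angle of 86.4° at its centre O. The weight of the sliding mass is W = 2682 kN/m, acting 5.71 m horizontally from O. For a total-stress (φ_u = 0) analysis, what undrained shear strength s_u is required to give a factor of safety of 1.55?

s_u = 64.7 kPa

FS = s_u·L_a·R / (W·d), so s_u = FS·W·d / (L_a·R).
Arc length L_a = R·θ = 15.6·(86.4°·π/180) = 15.6·1.5080 = 23.52 m
s_u = 1.55·2682·5.71 / (23.52·15.6) = 23737.0 / 366.98 = 64.68 kPa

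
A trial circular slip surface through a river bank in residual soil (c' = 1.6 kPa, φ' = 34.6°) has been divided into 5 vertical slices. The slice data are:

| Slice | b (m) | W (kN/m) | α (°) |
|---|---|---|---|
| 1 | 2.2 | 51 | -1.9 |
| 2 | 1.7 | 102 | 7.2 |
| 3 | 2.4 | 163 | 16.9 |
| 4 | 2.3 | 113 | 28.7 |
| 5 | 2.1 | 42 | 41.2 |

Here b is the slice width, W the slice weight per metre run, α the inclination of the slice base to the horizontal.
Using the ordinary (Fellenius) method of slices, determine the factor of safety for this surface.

FS = 2.29

Ordinary method of slices: FS = Σ[c'·Δl_i + (W_i cosα_i)·tanφ'] / Σ W_i sinα_i, with Δl_i = b_i / cosα_i.
Slice 1: Δl = 2.2/cos(-1.9°) = 2.201 m; N'_1 = 51·cos(-1.9°) = 51.0; c'Δl = 3.52; W sinα = -1.7
Slice 2: Δl = 1.7/cos7.2° = 1.714 m; N'_2 = 102·cos7.2° = 101.2; c'Δl = 2.74; W sinα = 12.8
Slice 3: Δl = 2.4/cos16.9° = 2.508 m; N'_3 = 163·cos16.9° = 156.0; c'Δl = 4.01; W sinα = 47.4
Slice 4: Δl = 2.3/cos28.7° = 2.622 m; N'_4 = 113·cos28.7° = 99.1; c'Δl = 4.20; W sinα = 54.3
Slice 5: Δl = 2.1/cos41.2° = 2.791 m; N'_5 = 42·cos41.2° = 31.6; c'Δl = 4.47; W sinα = 27.7
Σc'Δl = 18.9 kN/m; ΣN' = 438.8 kN/m; ΣW sinα = 140.4 kN/m
Resisting = 18.9 + 438.8·tan34.6° = 18.9 + 302.7 = 321.7 kN/m
FS = 321.7 / 140.4 = 2.291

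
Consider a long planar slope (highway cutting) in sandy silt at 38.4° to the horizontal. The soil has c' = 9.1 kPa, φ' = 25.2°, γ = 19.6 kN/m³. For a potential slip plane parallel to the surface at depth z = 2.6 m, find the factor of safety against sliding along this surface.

FS = 0.96

For an infinite slope with a slip plane parallel to the surface (no pore pressure): FS = [c' + γz cos²β tanφ'] / [γz sinβ cosβ].
γz = 19.6·2.6 = 50.96 kN/m²
Numerator = 9.1 + 50.96·cos²38.4°·tan25.2° = 9.1 + 50.96·0.6142·0.4706 = 23.828 kPa
Denominator = 50.96·sin38.4°·cos38.4° = 50.96·0.6211·0.7837 = 24.807 kPa
FS = 23.828 / 24.807 = 0.961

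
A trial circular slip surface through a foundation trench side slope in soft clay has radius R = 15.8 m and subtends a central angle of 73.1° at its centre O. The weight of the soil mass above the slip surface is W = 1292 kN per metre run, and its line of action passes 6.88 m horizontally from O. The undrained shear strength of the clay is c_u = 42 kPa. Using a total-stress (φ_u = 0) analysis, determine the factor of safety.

Taking moments about the centre O, the resisting moment is provided by the undrained shear strength acting along the arc:
Arc length L_a = R·θ = 15.8·(73.1°·π/180) = 15.8·1.2758 = 20.16 m
M_R = c_u·L_a·R = 42·20.16·15.8 = 13377.0 kN·m/m
M_D = W·d = 1292·6.88 = 8889.0 kN·m/m
FS = M_R / M_D = 13377.0 / 8889.0 = 1.505

FS = 1.50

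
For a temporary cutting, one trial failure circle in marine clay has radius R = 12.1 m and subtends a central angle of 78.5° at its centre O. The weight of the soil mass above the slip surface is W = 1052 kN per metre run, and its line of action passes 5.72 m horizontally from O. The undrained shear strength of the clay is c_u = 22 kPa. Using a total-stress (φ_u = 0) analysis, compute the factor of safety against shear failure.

FS = 0.73

Taking moments about the centre O, the resisting moment is provided by the undrained shear strength acting along the arc:
Arc length L_a = R·θ = 12.1·(78.5°·π/180) = 12.1·1.3701 = 16.58 m
M_R = c_u·L_a·R = 22·16.58·12.1 = 4413.1 kN·m/m
M_D = W·d = 1052·5.72 = 6017.4 kN·m/m
FS = M_R / M_D = 4413.1 / 6017.4 = 0.733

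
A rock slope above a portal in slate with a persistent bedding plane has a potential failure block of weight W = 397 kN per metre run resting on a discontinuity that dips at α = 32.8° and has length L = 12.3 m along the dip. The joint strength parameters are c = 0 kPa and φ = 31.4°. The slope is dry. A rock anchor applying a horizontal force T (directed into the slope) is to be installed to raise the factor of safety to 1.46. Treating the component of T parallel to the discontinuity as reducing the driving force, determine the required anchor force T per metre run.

Resolving forces along and normal to the sliding plane, with the horizontal anchor force T adding T·sinα to the effective normal force and T·cosα acting up the plane against the driving force:
FS = [cL + (W cosα + T sinα) tanφ] / [W sinα − T cosα]
Without the anchor: N' = 333.7 kN/m, driving T_d = 215.1 kN/m, resisting R = 0·12.3 + 333.7·tan31.4° = 203.7 kN/m, FS = 0.95.
Setting FS = 1.46 and solving for T:
1.46·(215.1 − T cos32.8°) = 203.7 + T sin32.8°·tan31.4°
T·(sin32.8°·tan31.4° + 1.46·cos32.8°) = 1.46·215.1 − 203.7
T·(0.5417·0.6104 + 1.46·0.8406) = 314.0 − 203.7 = 110.3
T·1.5579 = 110.3
T = 70.8 kN/m

T = 71 kN/m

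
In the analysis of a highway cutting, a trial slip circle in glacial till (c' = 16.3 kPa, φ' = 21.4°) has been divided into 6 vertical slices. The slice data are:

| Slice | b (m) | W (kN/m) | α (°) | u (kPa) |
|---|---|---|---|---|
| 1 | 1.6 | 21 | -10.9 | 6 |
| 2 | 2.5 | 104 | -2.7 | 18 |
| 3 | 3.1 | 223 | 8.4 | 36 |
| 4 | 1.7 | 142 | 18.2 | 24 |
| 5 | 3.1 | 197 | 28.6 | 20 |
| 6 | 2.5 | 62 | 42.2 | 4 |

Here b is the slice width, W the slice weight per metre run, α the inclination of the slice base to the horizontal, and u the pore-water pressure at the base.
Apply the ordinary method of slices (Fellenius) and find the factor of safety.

FS = 2.05

Ordinary method of slices: FS = Σ[c'·Δl_i + (W_i cosα_i − u_i·Δl_i)·tanφ'] / Σ W_i sinα_i, with Δl_i = b_i / cosα_i.
Slice 1: Δl = 1.6/cos(-10.9°) = 1.629 m; N'_1 = 21·cos(-10.9°) − 6·1.629 = 10.8; c'Δl = 26.56; W sinα = -4.0
Slice 2: Δl = 2.5/cos(-2.7°) = 2.503 m; N'_2 = 104·cos(-2.7°) − 18·2.503 = 58.8; c'Δl = 40.80; W sinα = -4.9
Slice 3: Δl = 3.1/cos8.4° = 3.134 m; N'_3 = 223·cos8.4° − 36·3.134 = 107.8; c'Δl = 51.08; W sinα = 32.6
Slice 4: Δl = 1.7/cos18.2° = 1.790 m; N'_4 = 142·cos18.2° − 24·1.790 = 91.9; c'Δl = 29.17; W sinα = 44.4
Slice 5: Δl = 3.1/cos28.6° = 3.531 m; N'_5 = 197·cos28.6° − 20·3.531 = 102.3; c'Δl = 57.55; W sinα = 94.3
Slice 6: Δl = 2.5/cos42.2° = 3.375 m; N'_6 = 62·cos42.2° − 4·3.375 = 32.4; c'Δl = 55.01; W sinα = 41.6
Σc'Δl = 260.2 kN/m; ΣN' = 404.2 kN/m; ΣW sinα = 204.0 kN/m
Resisting = 260.2 + 404.2·tan21.4° = 260.2 + 158.4 = 418.6 kN/m
FS = 418.6 / 204.0 = 2.052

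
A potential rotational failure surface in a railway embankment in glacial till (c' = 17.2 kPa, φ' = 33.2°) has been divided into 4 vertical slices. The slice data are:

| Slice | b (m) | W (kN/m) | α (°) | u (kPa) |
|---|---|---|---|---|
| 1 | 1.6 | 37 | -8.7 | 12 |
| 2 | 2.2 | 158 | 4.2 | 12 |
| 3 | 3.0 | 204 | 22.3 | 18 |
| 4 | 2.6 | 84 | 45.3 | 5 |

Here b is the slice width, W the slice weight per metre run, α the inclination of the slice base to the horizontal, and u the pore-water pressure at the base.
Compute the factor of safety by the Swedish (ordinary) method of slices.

FS = 2.75

Ordinary method of slices: FS = Σ[c'·Δl_i + (W_i cosα_i − u_i·Δl_i)·tanφ'] / Σ W_i sinα_i, with Δl_i = b_i / cosα_i.
Slice 1: Δl = 1.6/cos(-8.7°) = 1.619 m; N'_1 = 37·cos(-8.7°) − 12·1.619 = 17.2; c'Δl = 27.84; W sinα = -5.6
Slice 2: Δl = 2.2/cos4.2° = 2.206 m; N'_2 = 158·cos4.2° − 12·2.206 = 131.1; c'Δl = 37.94; W sinα = 11.6
Slice 3: Δl = 3.0/cos22.3° = 3.243 m; N'_3 = 204·cos22.3° − 18·3.243 = 130.4; c'Δl = 55.77; W sinα = 77.4
Slice 4: Δl = 2.6/cos45.3° = 3.696 m; N'_4 = 84·cos45.3° − 5·3.696 = 40.6; c'Δl = 63.58; W sinα = 59.7
Σc'Δl = 185.1 kN/m; ΣN' = 319.2 kN/m; ΣW sinα = 143.1 kN/m
Resisting = 185.1 + 319.2·tan33.2° = 185.1 + 208.9 = 394.0 kN/m
FS = 394.0 / 143.1 = 2.754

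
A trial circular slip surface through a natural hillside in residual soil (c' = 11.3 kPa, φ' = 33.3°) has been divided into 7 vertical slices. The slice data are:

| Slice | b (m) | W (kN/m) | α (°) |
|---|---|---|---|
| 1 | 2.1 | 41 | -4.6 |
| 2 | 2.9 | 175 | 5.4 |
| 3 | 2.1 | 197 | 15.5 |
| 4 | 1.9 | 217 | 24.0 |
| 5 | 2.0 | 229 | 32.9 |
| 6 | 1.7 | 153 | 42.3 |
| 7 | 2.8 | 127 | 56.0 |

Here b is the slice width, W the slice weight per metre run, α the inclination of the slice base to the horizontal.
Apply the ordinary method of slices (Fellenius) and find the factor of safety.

FS = 1.76

Ordinary method of slices: FS = Σ[c'·Δl_i + (W_i cosα_i)·tanφ'] / Σ W_i sinα_i, with Δl_i = b_i / cosα_i.
Slice 1: Δl = 2.1/cos(-4.6°) = 2.107 m; N'_1 = 41·cos(-4.6°) = 40.9; c'Δl = 23.81; W sinα = -3.3
Slice 2: Δl = 2.9/cos5.4° = 2.913 m; N'_2 = 175·cos5.4° = 174.2; c'Δl = 32.92; W sinα = 16.5
Slice 3: Δl = 2.1/cos15.5° = 2.179 m; N'_3 = 197·cos15.5° = 189.8; c'Δl = 24.63; W sinα = 52.6
Slice 4: Δl = 1.9/cos24.0° = 2.080 m; N'_4 = 217·cos24.0° = 198.2; c'Δl = 23.50; W sinα = 88.3
Slice 5: Δl = 2.0/cos32.9° = 2.382 m; N'_5 = 229·cos32.9° = 192.3; c'Δl = 26.92; W sinα = 124.4
Slice 6: Δl = 1.7/cos42.3° = 2.298 m; N'_6 = 153·cos42.3° = 113.2; c'Δl = 25.97; W sinα = 103.0
Slice 7: Δl = 2.8/cos56.0° = 5.007 m; N'_7 = 127·cos56.0° = 71.0; c'Δl = 56.58; W sinα = 105.3
Σc'Δl = 214.3 kN/m; ΣN' = 979.6 kN/m; ΣW sinα = 486.7 kN/m
Resisting = 214.3 + 979.6·tan33.3° = 214.3 + 643.5 = 857.8 kN/m
FS = 857.8 / 486.7 = 1.762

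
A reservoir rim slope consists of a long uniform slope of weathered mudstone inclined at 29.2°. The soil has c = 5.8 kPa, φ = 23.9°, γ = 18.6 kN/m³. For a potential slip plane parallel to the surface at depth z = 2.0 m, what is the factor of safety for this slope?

For an infinite slope with a slip plane parallel to the surface (no pore pressure): FS = [c + γz cos²β tanφ] / [γz sinβ cosβ].
γz = 18.6·2.0 = 37.20 kN/m²
Numerator = 5.8 + 37.20·cos²29.2°·tan23.9° = 5.8 + 37.20·0.7620·0.4431 = 18.361 kPa
Denominator = 37.20·sin29.2°·cos29.2° = 37.20·0.4879·0.8729 = 15.842 kPa
FS = 18.361 / 15.842 = 1.159

FS = 1.16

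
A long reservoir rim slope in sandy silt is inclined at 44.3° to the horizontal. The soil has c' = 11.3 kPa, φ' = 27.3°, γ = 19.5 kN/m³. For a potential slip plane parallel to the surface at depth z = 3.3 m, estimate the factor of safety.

For an infinite slope with a slip plane parallel to the surface (no pore pressure): FS = [c' + γz cos²β tanφ'] / [γz sinβ cosβ].
γz = 19.5·3.3 = 64.35 kN/m²
Numerator = 11.3 + 64.35·cos²44.3°·tan27.3° = 11.3 + 64.35·0.5122·0.5161 = 28.312 kPa
Denominator = 64.35·sin44.3°·cos44.3° = 64.35·0.6984·0.7157 = 32.165 kPa
FS = 28.312 / 32.165 = 0.880

FS = 0.88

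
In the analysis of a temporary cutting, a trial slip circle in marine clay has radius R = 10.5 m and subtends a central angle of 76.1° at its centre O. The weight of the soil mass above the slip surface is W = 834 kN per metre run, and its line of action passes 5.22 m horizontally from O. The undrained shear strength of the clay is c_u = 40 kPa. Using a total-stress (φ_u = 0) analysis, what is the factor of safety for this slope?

Taking moments about the centre O, the resisting moment is provided by the undrained shear strength acting along the arc:
Arc length L_a = R·θ = 10.5·(76.1°·π/180) = 10.5·1.3282 = 13.95 m
M_R = c_u·L_a·R = 40·13.95·10.5 = 5857.3 kN·m/m
M_D = W·d = 834·5.22 = 4353.5 kN·m/m
FS = M_R / M_D = 5857.3 / 4353.5 = 1.345

FS = 1.35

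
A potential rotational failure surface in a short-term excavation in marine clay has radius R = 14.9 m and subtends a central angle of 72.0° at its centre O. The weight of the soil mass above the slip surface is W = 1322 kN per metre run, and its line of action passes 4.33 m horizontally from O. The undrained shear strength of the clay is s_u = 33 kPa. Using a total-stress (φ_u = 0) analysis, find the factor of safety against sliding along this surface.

Taking moments about the centre O, the resisting moment is provided by the undrained shear strength acting along the arc:
Arc length L_a = R·θ = 14.9·(72.0°·π/180) = 14.9·1.2566 = 18.72 m
M_R = s_u·L_a·R = 33·18.72·14.9 = 9206.5 kN·m/m
M_D = W·d = 1322·4.33 = 5724.3 kN·m/m
FS = M_R / M_D = 9206.5 / 5724.3 = 1.608

FS = 1.61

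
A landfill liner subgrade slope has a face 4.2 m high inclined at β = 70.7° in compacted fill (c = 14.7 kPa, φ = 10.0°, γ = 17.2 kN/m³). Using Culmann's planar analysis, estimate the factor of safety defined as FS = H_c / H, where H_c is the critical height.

H_c = (4c/γ) · sinβ cosφ / [1 − cos(β − φ)]
    = (4·14.7/17.2) · sin70.7°·cos10.0° / [1 − cos60.7°]
    = 3.419 · 0.9295 / 0.5106 = 6.22 m
FS = H_c / H = 6.22 / 4.2 = 1.482

FS = 1.48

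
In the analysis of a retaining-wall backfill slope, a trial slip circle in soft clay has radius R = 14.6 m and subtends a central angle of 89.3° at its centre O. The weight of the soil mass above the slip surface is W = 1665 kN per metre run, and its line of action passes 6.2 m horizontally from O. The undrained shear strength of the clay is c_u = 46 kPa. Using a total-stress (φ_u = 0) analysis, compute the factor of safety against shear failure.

Taking moments about the centre O, the resisting moment is provided by the undrained shear strength acting along the arc:
Arc length L_a = R·θ = 14.6·(89.3°·π/180) = 14.6·1.5586 = 22.76 m
M_R = c_u·L_a·R = 46·22.76·14.6 = 15282.4 kN·m/m
M_D = W·d = 1665·6.2 = 10323.0 kN·m/m
FS = M_R / M_D = 15282.4 / 10323.0 = 1.480

FS = 1.48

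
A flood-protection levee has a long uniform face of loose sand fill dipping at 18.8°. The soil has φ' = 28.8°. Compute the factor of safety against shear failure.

FS = 1.61

For a dry cohesionless infinite slope the factor of safety is FS = tanφ' / tanβ.
FS = tan28.8° / tan18.8° = 0.5498 / 0.3404 = 1.615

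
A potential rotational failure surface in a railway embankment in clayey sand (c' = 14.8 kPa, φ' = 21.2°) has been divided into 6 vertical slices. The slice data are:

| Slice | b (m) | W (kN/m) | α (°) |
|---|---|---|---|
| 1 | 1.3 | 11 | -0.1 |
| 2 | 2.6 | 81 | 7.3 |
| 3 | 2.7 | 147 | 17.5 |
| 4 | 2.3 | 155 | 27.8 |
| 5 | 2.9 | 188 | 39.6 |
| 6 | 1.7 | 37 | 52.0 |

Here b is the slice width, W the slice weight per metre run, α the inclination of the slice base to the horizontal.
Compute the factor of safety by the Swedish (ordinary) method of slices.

Ordinary method of slices: FS = Σ[c'·Δl_i + (W_i cosα_i)·tanφ'] / Σ W_i sinα_i, with Δl_i = b_i / cosα_i.
Slice 1: Δl = 1.3/cos(-0.1°) = 1.300 m; N'_1 = 11·cos(-0.1°) = 11.0; c'Δl = 19.24; W sinα = -0.0
Slice 2: Δl = 2.6/cos7.3° = 2.621 m; N'_2 = 81·cos7.3° = 80.3; c'Δl = 38.79; W sinα = 10.3
Slice 3: Δl = 2.7/cos17.5° = 2.831 m; N'_3 = 147·cos17.5° = 140.2; c'Δl = 41.90; W sinα = 44.2
Slice 4: Δl = 2.3/cos27.8° = 2.600 m; N'_4 = 155·cos27.8° = 137.1; c'Δl = 38.48; W sinα = 72.3
Slice 5: Δl = 2.9/cos39.6° = 3.764 m; N'_5 = 188·cos39.6° = 144.9; c'Δl = 55.70; W sinα = 119.8
Slice 6: Δl = 1.7/cos52.0° = 2.761 m; N'_6 = 37·cos52.0° = 22.8; c'Δl = 40.87; W sinα = 29.2
Σc'Δl = 235.0 kN/m; ΣN' = 536.3 kN/m; ΣW sinα = 275.8 kN/m
Resisting = 235.0 + 536.3·tan21.2° = 235.0 + 208.0 = 443.0 kN/m
FS = 443.0 / 275.8 = 1.606

FS = 1.61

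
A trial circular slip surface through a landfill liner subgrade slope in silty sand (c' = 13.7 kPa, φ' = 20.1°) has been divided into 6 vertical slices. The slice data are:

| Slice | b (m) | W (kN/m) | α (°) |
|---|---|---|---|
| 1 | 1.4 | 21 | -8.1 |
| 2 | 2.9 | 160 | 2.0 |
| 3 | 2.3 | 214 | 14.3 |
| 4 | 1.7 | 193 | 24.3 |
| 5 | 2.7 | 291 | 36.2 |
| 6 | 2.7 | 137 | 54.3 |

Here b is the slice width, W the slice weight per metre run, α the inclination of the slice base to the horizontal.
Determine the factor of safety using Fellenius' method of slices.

Ordinary method of slices: FS = Σ[c'·Δl_i + (W_i cosα_i)·tanφ'] / Σ W_i sinα_i, with Δl_i = b_i / cosα_i.
Slice 1: Δl = 1.4/cos(-8.1°) = 1.414 m; N'_1 = 21·cos(-8.1°) = 20.8; c'Δl = 19.37; W sinα = -3.0
Slice 2: Δl = 2.9/cos2.0° = 2.902 m; N'_2 = 160·cos2.0° = 159.9; c'Δl = 39.75; W sinα = 5.6
Slice 3: Δl = 2.3/cos14.3° = 2.374 m; N'_3 = 214·cos14.3° = 207.4; c'Δl = 32.52; W sinα = 52.9
Slice 4: Δl = 1.7/cos24.3° = 1.865 m; N'_4 = 193·cos24.3° = 175.9; c'Δl = 25.55; W sinα = 79.4
Slice 5: Δl = 2.7/cos36.2° = 3.346 m; N'_5 = 291·cos36.2° = 234.8; c'Δl = 45.84; W sinα = 171.9
Slice 6: Δl = 2.7/cos54.3° = 4.627 m; N'_6 = 137·cos54.3° = 79.9; c'Δl = 63.39; W sinα = 111.3
Σc'Δl = 226.4 kN/m; ΣN' = 878.7 kN/m; ΣW sinα = 418.0 kN/m
Resisting = 226.4 + 878.7·tan20.1° = 226.4 + 321.6 = 548.0 kN/m
FS = 548.0 / 418.0 = 1.311

FS = 1.31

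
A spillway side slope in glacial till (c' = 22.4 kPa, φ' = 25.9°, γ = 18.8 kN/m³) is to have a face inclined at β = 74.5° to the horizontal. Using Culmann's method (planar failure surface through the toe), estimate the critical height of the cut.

Culmann's analysis gives the critical failure plane at α_cr = (β + φ')/2 = (74.5 + 25.9)/2 = 50.2°, and the critical height
H_c = (4c'/γ) · sinβ cosφ' / [1 − cos(β − φ')]
    = (4·22.4/18.8) · sin74.5°·cos25.9° / [1 − cos(48.6°)]
    = 4.766 · 0.9636·0.8996 / [1 − 0.6613]
    = 4.766 · 0.8668 / 0.3387
    = 12.20 m

H_c = 12.20 m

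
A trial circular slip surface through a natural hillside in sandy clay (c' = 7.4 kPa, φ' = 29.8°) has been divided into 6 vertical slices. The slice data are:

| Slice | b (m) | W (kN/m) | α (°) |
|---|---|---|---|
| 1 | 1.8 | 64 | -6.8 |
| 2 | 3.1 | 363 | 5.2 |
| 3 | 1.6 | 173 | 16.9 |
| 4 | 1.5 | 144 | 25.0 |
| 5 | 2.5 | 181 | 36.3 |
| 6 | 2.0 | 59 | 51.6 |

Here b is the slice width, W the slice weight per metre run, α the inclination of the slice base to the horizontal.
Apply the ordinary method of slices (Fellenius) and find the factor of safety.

Ordinary method of slices: FS = Σ[c'·Δl_i + (W_i cosα_i)·tanφ'] / Σ W_i sinα_i, with Δl_i = b_i / cosα_i.
Slice 1: Δl = 1.8/cos(-6.8°) = 1.813 m; N'_1 = 64·cos(-6.8°) = 63.5; c'Δl = 13.41; W sinα = -7.6
Slice 2: Δl = 3.1/cos5.2° = 3.113 m; N'_2 = 363·cos5.2° = 361.5; c'Δl = 23.03; W sinα = 32.9
Slice 3: Δl = 1.6/cos16.9° = 1.672 m; N'_3 = 173·cos16.9° = 165.5; c'Δl = 12.37; W sinα = 50.3
Slice 4: Δl = 1.5/cos25.0° = 1.655 m; N'_4 = 144·cos25.0° = 130.5; c'Δl = 12.25; W sinα = 60.9
Slice 5: Δl = 2.5/cos36.3° = 3.102 m; N'_5 = 181·cos36.3° = 145.9; c'Δl = 22.95; W sinα = 107.2
Slice 6: Δl = 2.0/cos51.6° = 3.220 m; N'_6 = 59·cos51.6° = 36.6; c'Δl = 23.83; W sinα = 46.2
Σc'Δl = 107.9 kN/m; ΣN' = 903.6 kN/m; ΣW sinα = 289.9 kN/m
Resisting = 107.9 + 903.6·tan29.8° = 107.9 + 517.5 = 625.4 kN/m
FS = 625.4 / 289.9 = 2.157

FS = 2.16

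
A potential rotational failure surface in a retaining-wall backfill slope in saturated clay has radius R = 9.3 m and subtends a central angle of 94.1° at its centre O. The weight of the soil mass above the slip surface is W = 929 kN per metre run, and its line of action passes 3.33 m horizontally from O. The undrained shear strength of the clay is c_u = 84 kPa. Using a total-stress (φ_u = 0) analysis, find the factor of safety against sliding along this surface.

Taking moments about the centre O, the resisting moment is provided by the undrained shear strength acting along the arc:
Arc length L_a = R·θ = 9.3·(94.1°·π/180) = 9.3·1.6424 = 15.27 m
M_R = c_u·L_a·R = 84·15.27·9.3 = 11932.0 kN·m/m
M_D = W·d = 929·3.33 = 3093.6 kN·m/m
FS = M_R / M_D = 11932.0 / 3093.6 = 3.857

FS = 3.86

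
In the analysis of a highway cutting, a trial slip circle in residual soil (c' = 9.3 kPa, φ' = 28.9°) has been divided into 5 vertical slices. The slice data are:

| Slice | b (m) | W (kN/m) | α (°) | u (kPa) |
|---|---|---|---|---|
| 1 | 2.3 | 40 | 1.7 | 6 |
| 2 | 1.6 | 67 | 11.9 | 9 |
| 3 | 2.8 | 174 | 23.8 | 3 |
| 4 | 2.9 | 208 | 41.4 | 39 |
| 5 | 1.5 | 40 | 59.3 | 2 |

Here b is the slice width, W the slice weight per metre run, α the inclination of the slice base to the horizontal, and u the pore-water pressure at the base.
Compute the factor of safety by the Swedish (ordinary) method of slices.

FS = 1.03

Ordinary method of slices: FS = Σ[c'·Δl_i + (W_i cosα_i − u_i·Δl_i)·tanφ'] / Σ W_i sinα_i, with Δl_i = b_i / cosα_i.
Slice 1: Δl = 2.3/cos1.7° = 2.301 m; N'_1 = 40·cos1.7° − 6·2.301 = 26.2; c'Δl = 21.40; W sinα = 1.2
Slice 2: Δl = 1.6/cos11.9° = 1.635 m; N'_2 = 67·cos11.9° − 9·1.635 = 50.8; c'Δl = 15.21; W sinα = 13.8
Slice 3: Δl = 2.8/cos23.8° = 3.060 m; N'_3 = 174·cos23.8° − 3·3.060 = 150.0; c'Δl = 28.46; W sinα = 70.2
Slice 4: Δl = 2.9/cos41.4° = 3.866 m; N'_4 = 208·cos41.4° − 39·3.866 = 5.2; c'Δl = 35.95; W sinα = 137.6
Slice 5: Δl = 1.5/cos59.3° = 2.938 m; N'_5 = 40·cos59.3° − 2·2.938 = 14.5; c'Δl = 27.32; W sinα = 34.4
Σc'Δl = 128.3 kN/m; ΣN' = 246.8 kN/m; ΣW sinα = 257.2 kN/m
Resisting = 128.3 + 246.8·tan28.9° = 128.3 + 136.3 = 264.6 kN/m
FS = 264.6 / 257.2 = 1.029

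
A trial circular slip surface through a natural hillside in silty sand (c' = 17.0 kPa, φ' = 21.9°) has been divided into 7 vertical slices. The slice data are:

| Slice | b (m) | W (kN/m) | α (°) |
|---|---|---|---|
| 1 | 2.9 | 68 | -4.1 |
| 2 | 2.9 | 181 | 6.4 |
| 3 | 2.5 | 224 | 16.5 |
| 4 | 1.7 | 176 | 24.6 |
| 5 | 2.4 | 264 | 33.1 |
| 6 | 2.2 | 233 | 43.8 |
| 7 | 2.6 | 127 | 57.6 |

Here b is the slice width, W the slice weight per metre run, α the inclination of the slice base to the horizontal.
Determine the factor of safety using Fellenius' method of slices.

FS = 1.40

Ordinary method of slices: FS = Σ[c'·Δl_i + (W_i cosα_i)·tanφ'] / Σ W_i sinα_i, with Δl_i = b_i / cosα_i.
Slice 1: Δl = 2.9/cos(-4.1°) = 2.907 m; N'_1 = 68·cos(-4.1°) = 67.8; c'Δl = 49.43; W sinα = -4.9
Slice 2: Δl = 2.9/cos6.4° = 2.918 m; N'_2 = 181·cos6.4° = 179.9; c'Δl = 49.61; W sinα = 20.2
Slice 3: Δl = 2.5/cos16.5° = 2.607 m; N'_3 = 224·cos16.5° = 214.8; c'Δl = 44.33; W sinα = 63.6
Slice 4: Δl = 1.7/cos24.6° = 1.870 m; N'_4 = 176·cos24.6° = 160.0; c'Δl = 31.78; W sinα = 73.3
Slice 5: Δl = 2.4/cos33.1° = 2.865 m; N'_5 = 264·cos33.1° = 221.2; c'Δl = 48.70; W sinα = 144.2
Slice 6: Δl = 2.2/cos43.8° = 3.048 m; N'_6 = 233·cos43.8° = 168.2; c'Δl = 51.82; W sinα = 161.3
Slice 7: Δl = 2.6/cos57.6° = 4.852 m; N'_7 = 127·cos57.6° = 68.1; c'Δl = 82.49; W sinα = 107.2
Σc'Δl = 358.2 kN/m; ΣN' = 1079.9 kN/m; ΣW sinα = 564.9 kN/m
Resisting = 358.2 + 1079.9·tan21.9° = 358.2 + 434.1 = 792.3 kN/m
FS = 792.3 / 564.9 = 1.403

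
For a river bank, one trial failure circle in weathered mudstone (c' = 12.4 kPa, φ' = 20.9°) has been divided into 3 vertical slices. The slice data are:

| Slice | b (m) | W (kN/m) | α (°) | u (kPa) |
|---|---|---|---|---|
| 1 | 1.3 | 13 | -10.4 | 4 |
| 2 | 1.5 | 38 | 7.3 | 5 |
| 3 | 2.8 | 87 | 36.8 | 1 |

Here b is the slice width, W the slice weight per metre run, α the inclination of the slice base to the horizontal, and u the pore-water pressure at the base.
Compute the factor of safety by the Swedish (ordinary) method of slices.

Ordinary method of slices: FS = Σ[c'·Δl_i + (W_i cosα_i − u_i·Δl_i)·tanφ'] / Σ W_i sinα_i, with Δl_i = b_i / cosα_i.
Slice 1: Δl = 1.3/cos(-10.4°) = 1.322 m; N'_1 = 13·cos(-10.4°) − 4·1.322 = 7.5; c'Δl = 16.39; W sinα = -2.3
Slice 2: Δl = 1.5/cos7.3° = 1.512 m; N'_2 = 38·cos7.3° − 5·1.512 = 30.1; c'Δl = 18.75; W sinα = 4.8
Slice 3: Δl = 2.8/cos36.8° = 3.497 m; N'_3 = 87·cos36.8° − 1·3.497 = 66.2; c'Δl = 43.36; W sinα = 52.1
Σc'Δl = 78.5 kN/m; ΣN' = 103.8 kN/m; ΣW sinα = 54.6 kN/m
Resisting = 78.5 + 103.8·tan20.9° = 78.5 + 39.6 = 118.1 kN/m
FS = 118.1 / 54.6 = 2.164

FS = 2.16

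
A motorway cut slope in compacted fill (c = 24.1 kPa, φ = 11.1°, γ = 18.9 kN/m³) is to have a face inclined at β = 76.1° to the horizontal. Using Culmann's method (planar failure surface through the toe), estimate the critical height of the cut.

H_c = 8.41 m

Culmann's analysis gives the critical failure plane at α_cr = (β + φ)/2 = (76.1 + 11.1)/2 = 43.6°, and the critical height
H_c = (4c/γ) · sinβ cosφ / [1 − cos(β − φ)]
    = (4·24.1/18.9) · sin76.1°·cos11.1° / [1 − cos(65.0°)]
    = 5.101 · 0.9707·0.9813 / [1 − 0.4226]
    = 5.101 · 0.9526 / 0.5774
    = 8.41 m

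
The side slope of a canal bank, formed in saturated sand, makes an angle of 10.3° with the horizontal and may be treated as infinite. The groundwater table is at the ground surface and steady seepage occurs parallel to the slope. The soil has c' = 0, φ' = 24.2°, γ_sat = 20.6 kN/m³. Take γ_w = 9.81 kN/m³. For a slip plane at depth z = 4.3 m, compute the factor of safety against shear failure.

With seepage parallel to the slope and the water table at the surface, the effective normal stress on the slip plane uses the buoyant unit weight γ' = γ_sat − γ_w while the driving shear stress uses γ_sat:
FS = [c' + γ' z cos²β tanφ'] / [γ_sat z sinβ cosβ]
(For c' = 0 this reduces to FS = (γ'/γ_sat)·tanφ'/tanβ.)
γ' = 20.6 − 9.81 = 10.79 kN/m³
Numerator = 0.0 + 10.79·4.3·cos²10.3°·tan24.2° = 0.0 + 10.79·4.3·0.9680·0.4494 = 20.185 kPa
Denominator = 20.6·4.3·sin10.3°·cos10.3° = 20.6·4.3·0.1788·0.9839 = 15.583 kPa
FS = 20.185 / 15.583 = 1.295

FS = 1.30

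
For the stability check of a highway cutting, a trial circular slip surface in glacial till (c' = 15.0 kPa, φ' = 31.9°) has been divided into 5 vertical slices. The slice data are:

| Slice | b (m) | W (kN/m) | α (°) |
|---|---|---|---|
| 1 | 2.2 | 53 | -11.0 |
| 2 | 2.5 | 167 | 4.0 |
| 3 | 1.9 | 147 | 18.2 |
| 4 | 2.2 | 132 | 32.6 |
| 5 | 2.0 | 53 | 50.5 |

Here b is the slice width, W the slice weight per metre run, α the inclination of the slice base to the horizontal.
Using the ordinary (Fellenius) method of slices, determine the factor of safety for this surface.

Ordinary method of slices: FS = Σ[c'·Δl_i + (W_i cosα_i)·tanφ'] / Σ W_i sinα_i, with Δl_i = b_i / cosα_i.
Slice 1: Δl = 2.2/cos(-11.0°) = 2.241 m; N'_1 = 53·cos(-11.0°) = 52.0; c'Δl = 33.62; W sinα = -10.1
Slice 2: Δl = 2.5/cos4.0° = 2.506 m; N'_2 = 167·cos4.0° = 166.6; c'Δl = 37.59; W sinα = 11.6
Slice 3: Δl = 1.9/cos18.2° = 2.000 m; N'_3 = 147·cos18.2° = 139.6; c'Δl = 30.00; W sinα = 45.9
Slice 4: Δl = 2.2/cos32.6° = 2.611 m; N'_4 = 132·cos32.6° = 111.2; c'Δl = 39.17; W sinα = 71.1
Slice 5: Δl = 2.0/cos50.5° = 3.144 m; N'_5 = 53·cos50.5° = 33.7; c'Δl = 47.16; W sinα = 40.9
Σc'Δl = 187.5 kN/m; ΣN' = 503.2 kN/m; ΣW sinα = 159.5 kN/m
Resisting = 187.5 + 503.2·tan31.9° = 187.5 + 313.2 = 500.7 kN/m
FS = 500.7 / 159.5 = 3.140

FS = 3.14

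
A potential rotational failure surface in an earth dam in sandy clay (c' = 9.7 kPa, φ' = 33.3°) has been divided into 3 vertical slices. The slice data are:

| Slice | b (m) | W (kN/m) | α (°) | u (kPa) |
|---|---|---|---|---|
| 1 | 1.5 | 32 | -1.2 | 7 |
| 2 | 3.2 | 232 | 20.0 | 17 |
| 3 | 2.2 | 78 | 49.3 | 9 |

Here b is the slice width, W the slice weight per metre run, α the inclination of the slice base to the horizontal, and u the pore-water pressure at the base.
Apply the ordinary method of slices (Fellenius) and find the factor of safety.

Ordinary method of slices: FS = Σ[c'·Δl_i + (W_i cosα_i − u_i·Δl_i)·tanφ'] / Σ W_i sinα_i, with Δl_i = b_i / cosα_i.
Slice 1: Δl = 1.5/cos(-1.2°) = 1.500 m; N'_1 = 32·cos(-1.2°) − 7·1.500 = 21.5; c'Δl = 14.55; W sinα = -0.7
Slice 2: Δl = 3.2/cos20.0° = 3.405 m; N'_2 = 232·cos20.0° − 17·3.405 = 160.1; c'Δl = 33.03; W sinα = 79.3
Slice 3: Δl = 2.2/cos49.3° = 3.374 m; N'_3 = 78·cos49.3° − 9·3.374 = 20.5; c'Δl = 32.73; W sinα = 59.1
Σc'Δl = 80.3 kN/m; ΣN' = 202.1 kN/m; ΣW sinα = 137.8 kN/m
Resisting = 80.3 + 202.1·tan33.3° = 80.3 + 132.8 = 213.1 kN/m
FS = 213.1 / 137.8 = 1.546

FS = 1.55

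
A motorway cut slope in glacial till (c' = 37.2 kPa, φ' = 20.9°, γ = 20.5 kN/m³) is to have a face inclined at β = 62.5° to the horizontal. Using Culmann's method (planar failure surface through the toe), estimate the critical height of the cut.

Culmann's analysis gives the critical failure plane at α_cr = (β + φ')/2 = (62.5 + 20.9)/2 = 41.7°, and the critical height
H_c = (4c'/γ) · sinβ cosφ' / [1 − cos(β − φ')]
    = (4·37.2/20.5) · sin62.5°·cos20.9° / [1 − cos(41.6°)]
    = 7.259 · 0.8870·0.9342 / [1 − 0.7478]
    = 7.259 · 0.8286 / 0.2522
    = 23.85 m

H_c = 23.85 m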